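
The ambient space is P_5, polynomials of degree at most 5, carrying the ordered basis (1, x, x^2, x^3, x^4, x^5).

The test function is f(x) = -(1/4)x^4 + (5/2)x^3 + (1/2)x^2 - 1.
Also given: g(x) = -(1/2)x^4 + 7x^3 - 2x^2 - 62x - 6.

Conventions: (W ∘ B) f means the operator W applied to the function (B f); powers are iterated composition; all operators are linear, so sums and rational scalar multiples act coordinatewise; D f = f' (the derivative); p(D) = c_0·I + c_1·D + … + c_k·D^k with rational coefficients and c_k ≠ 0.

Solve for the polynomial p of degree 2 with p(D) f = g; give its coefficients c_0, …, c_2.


c_0 = 2, c_1 = -2, c_2 = -4

D^0 f = -(1/4)x^4 + (5/2)x^3 + (1/2)x^2 - 1
D^1 f = -x^3 + (15/2)x^2 + x
D^2 f = -3x^2 + 15x + 1
matching coefficients of g against c_0 f + c_1 Df + … from the top degree down determines the c_i
solution: c_0 = 2, c_1 = -2, c_2 = -4


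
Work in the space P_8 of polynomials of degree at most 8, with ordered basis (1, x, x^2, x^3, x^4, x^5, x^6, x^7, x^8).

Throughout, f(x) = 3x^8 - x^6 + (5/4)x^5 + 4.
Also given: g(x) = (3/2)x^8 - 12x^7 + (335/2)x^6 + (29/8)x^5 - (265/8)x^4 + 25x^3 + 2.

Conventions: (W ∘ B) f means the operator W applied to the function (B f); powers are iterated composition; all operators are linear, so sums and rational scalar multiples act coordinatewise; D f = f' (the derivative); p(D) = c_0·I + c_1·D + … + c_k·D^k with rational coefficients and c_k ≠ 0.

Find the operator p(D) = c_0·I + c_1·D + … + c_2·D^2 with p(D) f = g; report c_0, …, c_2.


D^0 f = 3x^8 - x^6 + (5/4)x^5 + 4
D^1 f = 24x^7 - 6x^5 + (25/4)x^4
D^2 f = 168x^6 - 30x^4 + 25x^3
matching coefficients of g against c_0 f + c_1 Df + … from the top degree down determines the c_i
solution: c_0 = 1/2, c_1 = -1/2, c_2 = 1

p(D) = (1/2)·I − (1/2)·D + D^2, i.e. c_0 = 1/2, c_1 = -1/2, c_2 = 1


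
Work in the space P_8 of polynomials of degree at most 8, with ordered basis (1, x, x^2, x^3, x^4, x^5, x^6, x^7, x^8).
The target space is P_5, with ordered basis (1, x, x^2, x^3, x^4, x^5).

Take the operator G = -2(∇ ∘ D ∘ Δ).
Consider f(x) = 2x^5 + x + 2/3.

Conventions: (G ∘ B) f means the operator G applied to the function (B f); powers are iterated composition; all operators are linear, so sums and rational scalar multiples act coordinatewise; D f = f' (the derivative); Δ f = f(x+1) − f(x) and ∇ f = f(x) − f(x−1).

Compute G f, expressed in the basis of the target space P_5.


Δ f = 10x^4 + 20x^3 + 20x^2 + 10x + 3
D Δ f = 40x^3 + 60x^2 + 40x + 10
∇ D Δ f = 120x^2 + 20
(-2(∇ ∘ D ∘ Δ)) f = -240x^2 - 40

the result is g(x) = -240x^2 - 40


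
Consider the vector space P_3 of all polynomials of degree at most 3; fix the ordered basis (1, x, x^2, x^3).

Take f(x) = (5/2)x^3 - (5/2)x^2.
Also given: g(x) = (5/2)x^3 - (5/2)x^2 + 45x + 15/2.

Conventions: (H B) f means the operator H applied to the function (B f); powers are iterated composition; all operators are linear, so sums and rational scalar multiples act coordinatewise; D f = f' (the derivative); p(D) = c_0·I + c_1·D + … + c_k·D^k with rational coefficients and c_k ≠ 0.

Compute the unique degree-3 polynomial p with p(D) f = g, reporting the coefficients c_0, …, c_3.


D^0 f = (5/2)x^3 - (5/2)x^2
D^1 f = (15/2)x^2 - 5x
D^2 f = 15x - 5
D^3 f = 15
matching coefficients of g against c_0 f + c_1 Df + … from the top degree down determines the c_i
solution: c_0 = 1, c_1 = 0, c_2 = 3, c_3 = 3/2

c_0 = 1, c_1 = 0, c_2 = 3, c_3 = 3/2


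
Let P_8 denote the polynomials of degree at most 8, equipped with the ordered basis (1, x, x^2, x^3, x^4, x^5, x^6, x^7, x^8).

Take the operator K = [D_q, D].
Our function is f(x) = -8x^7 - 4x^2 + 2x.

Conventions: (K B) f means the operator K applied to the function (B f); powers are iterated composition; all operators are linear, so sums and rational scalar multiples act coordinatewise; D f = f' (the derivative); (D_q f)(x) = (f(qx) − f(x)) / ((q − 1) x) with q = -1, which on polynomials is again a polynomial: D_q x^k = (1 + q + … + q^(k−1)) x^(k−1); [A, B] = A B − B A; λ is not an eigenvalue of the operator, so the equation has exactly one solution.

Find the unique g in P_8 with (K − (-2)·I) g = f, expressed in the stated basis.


write g with unknown coordinates in the stated basis and equate coefficients in (K − (-2)·I) g = f
solving from the highest basis element down gives g = -4x^7 - 12x^5 - 24x^3 - 2x^2 - 23x + 2
check: K g = 24x^5 + 48x^3 + 48x - 4
so K g − (-2)·g = -8x^7 - 4x^2 + 2x = f ✓

g(x) = -4x^7 - 12x^5 - 24x^3 - 2x^2 - 23x + 2


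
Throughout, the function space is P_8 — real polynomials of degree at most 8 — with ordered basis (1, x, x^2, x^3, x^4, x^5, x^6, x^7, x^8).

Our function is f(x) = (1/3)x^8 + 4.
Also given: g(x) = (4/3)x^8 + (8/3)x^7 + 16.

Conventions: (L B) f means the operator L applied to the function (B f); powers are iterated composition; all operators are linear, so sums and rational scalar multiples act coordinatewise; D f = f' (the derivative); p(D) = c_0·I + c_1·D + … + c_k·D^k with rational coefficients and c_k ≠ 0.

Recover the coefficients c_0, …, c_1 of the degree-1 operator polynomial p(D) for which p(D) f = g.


D^0 f = (1/3)x^8 + 4
D^1 f = (8/3)x^7
matching coefficients of g against c_0 f + c_1 Df + … from the top degree down determines the c_i
solution: c_0 = 4, c_1 = 1

c_0 = 4, c_1 = 1


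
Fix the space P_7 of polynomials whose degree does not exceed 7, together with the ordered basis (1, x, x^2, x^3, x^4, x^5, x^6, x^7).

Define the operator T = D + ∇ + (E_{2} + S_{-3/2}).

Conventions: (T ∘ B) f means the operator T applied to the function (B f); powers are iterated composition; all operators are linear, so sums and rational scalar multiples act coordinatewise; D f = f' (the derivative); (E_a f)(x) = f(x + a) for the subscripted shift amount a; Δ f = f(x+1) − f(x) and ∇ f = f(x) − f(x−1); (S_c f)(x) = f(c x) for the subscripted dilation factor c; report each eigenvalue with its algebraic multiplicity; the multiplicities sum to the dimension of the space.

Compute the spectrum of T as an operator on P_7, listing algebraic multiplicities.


image of 1: 2
image of x: -(1/2)x + 4
image of x^2: (13/4)x^2 + 8x + 3
image of x^3: -(19/8)x^3 + 12x^2 + 9x + 9
image of x^4: (97/16)x^4 + 16x^3 + 18x^2 + 36x + 15
image of x^5: -(211/32)x^5 + 20x^4 + 30x^3 + 90x^2 + 75x + 33
image of x^6: (793/64)x^6 + 24x^5 + 45x^4 + 180x^3 + 225x^2 + 198x + 63
image of x^7: -(2059/128)x^7 + 28x^6 + 63x^5 + 315x^4 + 525x^3 + 693x^2 + 441x + 129
the matrix is upper triangular; its diagonal is (2, -1/2, 13/4, -19/8, 97/16, -211/32, 793/64, -2059/128)
for a triangular matrix the eigenvalues are the diagonal entries, with algebraic multiplicity their repetition count

λ = -2059/128 (multiplicity 1), λ = -211/32 (multiplicity 1), λ = -19/8 (multiplicity 1), λ = -1/2 (multiplicity 1), λ = 2 (multiplicity 1), λ = 13/4 (multiplicity 1), λ = 97/16 (multiplicity 1), λ = 793/64 (multiplicity 1)


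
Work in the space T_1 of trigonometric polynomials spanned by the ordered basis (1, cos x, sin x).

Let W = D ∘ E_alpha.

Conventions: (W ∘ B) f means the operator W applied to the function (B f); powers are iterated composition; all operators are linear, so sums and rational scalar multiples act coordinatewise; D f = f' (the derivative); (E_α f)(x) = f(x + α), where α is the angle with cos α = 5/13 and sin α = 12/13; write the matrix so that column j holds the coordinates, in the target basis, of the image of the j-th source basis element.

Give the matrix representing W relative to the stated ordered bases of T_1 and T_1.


the matrix is [[0, 0, 0]; [0, -12/13, 5/13]; [0, -5/13, -12/13]] (rows listed top to bottom)

image of 1: 0
image of cos x: -(12/13)cos x - (5/13)sin x
image of sin x: (5/13)cos x - (12/13)sin x
each image's coordinates form column j of the matrix


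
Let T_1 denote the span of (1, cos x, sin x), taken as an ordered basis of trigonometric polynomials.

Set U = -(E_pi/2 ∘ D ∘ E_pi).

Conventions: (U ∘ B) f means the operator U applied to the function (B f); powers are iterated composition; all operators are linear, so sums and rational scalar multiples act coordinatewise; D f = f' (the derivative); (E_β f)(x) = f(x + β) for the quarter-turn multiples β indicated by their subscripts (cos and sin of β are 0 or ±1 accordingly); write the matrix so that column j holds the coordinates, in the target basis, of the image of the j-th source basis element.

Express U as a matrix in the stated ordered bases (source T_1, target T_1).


the matrix is [[0, 0, 0]; [0, -1, 0]; [0, 0, -1]] (rows listed top to bottom)

image of 1: 0
image of cos x: -cos x
image of sin x: -sin x
each image's coordinates form column j of the matrix


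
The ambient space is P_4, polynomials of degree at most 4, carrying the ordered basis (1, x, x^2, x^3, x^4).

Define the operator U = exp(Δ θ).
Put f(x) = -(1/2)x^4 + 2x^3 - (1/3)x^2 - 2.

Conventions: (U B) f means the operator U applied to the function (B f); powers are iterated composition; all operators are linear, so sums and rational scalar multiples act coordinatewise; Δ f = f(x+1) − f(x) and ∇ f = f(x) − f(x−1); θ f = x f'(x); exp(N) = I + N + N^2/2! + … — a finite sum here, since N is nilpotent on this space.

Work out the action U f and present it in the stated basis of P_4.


order-1 term: -8x^3 + 6x^2 + (26/3)x + 10/3
order-2 term: -36x^2 - 24x - 5/3
order-3 term: -48x - 32
order-4 term: -12
the series for exp(Δ θ) f terminates at order 4
exp(Δ θ) f = -(1/2)x^4 - 6x^3 - (91/3)x^2 - (190/3)x - 133/3

the image equals g(x) = -(1/2)x^4 - 6x^3 - (91/3)x^2 - (190/3)x - 133/3


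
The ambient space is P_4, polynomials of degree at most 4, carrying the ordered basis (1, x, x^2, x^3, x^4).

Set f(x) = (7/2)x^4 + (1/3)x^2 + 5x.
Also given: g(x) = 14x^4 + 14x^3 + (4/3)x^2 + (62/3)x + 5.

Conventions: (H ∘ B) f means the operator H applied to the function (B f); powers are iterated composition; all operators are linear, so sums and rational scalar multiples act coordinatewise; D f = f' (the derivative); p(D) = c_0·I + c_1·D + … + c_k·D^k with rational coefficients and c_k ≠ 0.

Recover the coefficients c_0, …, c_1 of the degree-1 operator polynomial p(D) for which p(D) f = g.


c_0 = 4, c_1 = 1

D^0 f = (7/2)x^4 + (1/3)x^2 + 5x
D^1 f = 14x^3 + (2/3)x + 5
matching coefficients of g against c_0 f + c_1 Df + … from the top degree down determines the c_i
solution: c_0 = 4, c_1 = 1


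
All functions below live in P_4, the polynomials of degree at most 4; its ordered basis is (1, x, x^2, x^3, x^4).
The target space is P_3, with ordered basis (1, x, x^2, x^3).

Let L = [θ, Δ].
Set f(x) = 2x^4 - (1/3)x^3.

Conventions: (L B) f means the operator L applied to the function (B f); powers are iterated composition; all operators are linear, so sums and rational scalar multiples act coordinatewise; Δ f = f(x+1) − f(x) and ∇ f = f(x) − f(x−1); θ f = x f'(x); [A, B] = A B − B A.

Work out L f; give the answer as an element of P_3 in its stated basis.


the image equals g(x) = -8x^3 - 23x^2 - 22x - 7

Δ f = 8x^3 + 11x^2 + 7x + 5/3
θ Δ f = 24x^3 + 22x^2 + 7x
θ f = 8x^4 - x^3
Δ θ f = 32x^3 + 45x^2 + 29x + 7
[θ, Δ] f = -8x^3 - 23x^2 - 22x - 7


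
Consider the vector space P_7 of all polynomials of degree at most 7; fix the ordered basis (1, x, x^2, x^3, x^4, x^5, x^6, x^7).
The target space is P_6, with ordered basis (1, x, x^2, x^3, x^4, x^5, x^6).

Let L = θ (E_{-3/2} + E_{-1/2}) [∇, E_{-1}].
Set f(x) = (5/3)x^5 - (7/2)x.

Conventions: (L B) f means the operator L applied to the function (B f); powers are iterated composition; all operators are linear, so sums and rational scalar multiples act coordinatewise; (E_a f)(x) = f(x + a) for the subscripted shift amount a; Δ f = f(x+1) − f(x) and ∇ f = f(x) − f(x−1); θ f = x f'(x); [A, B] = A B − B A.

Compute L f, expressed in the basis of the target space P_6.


the result is g(x) = 0

E_{-1} f = (5/3)x^5 - (25/3)x^4 + (50/3)x^3 - (50/3)x^2 + (29/6)x + 11/6
∇ E_{-1} f = (25/3)x^4 - 50x^3 + (350/3)x^2 - 125x + 289/6
∇ f = (25/3)x^4 - (50/3)x^3 + (50/3)x^2 - (25/3)x - 11/6
E_{-1} ∇ f = (25/3)x^4 - 50x^3 + (350/3)x^2 - 125x + 289/6
[∇, E_{-1}] f = 0
E_{-3/2} [∇, E_{-1}] f = 0
E_{-1/2} [∇, E_{-1}] f = 0
(E_{-3/2} + E_{-1/2}) [∇, E_{-1}] f = 0
θ (E_{-3/2} + E_{-1/2}) [∇, E_{-1}] f = 0


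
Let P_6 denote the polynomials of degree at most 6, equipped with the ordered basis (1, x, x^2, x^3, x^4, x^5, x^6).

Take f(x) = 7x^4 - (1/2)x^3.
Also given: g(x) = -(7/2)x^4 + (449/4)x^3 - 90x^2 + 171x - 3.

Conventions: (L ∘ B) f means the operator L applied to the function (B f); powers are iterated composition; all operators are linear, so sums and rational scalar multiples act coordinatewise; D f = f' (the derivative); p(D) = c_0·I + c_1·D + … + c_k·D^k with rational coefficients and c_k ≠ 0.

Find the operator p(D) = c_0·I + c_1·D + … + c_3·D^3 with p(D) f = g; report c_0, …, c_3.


D^0 f = 7x^4 - (1/2)x^3
D^1 f = 28x^3 - (3/2)x^2
D^2 f = 84x^2 - 3x
D^3 f = 168x - 3
matching coefficients of g against c_0 f + c_1 Df + … from the top degree down determines the c_i
solution: c_0 = -1/2, c_1 = 4, c_2 = -1, c_3 = 1

c_0 = -1/2, c_1 = 4, c_2 = -1, c_3 = 1


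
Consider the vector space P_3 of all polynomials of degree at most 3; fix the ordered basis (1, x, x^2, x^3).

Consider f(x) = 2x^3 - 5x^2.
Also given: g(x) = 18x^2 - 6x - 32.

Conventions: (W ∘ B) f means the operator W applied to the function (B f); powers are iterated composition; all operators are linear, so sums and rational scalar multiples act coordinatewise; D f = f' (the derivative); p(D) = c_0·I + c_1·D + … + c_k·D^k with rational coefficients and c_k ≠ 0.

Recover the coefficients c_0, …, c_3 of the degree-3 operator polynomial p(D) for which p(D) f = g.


p(D) = 3·D + 2·D^2 − D^3, i.e. c_0 = 0, c_1 = 3, c_2 = 2, c_3 = -1

D^0 f = 2x^3 - 5x^2
D^1 f = 6x^2 - 10x
D^2 f = 12x - 10
D^3 f = 12
matching coefficients of g against c_0 f + c_1 Df + … from the top degree down determines the c_i
solution: c_0 = 0, c_1 = 3, c_2 = 2, c_3 = -1


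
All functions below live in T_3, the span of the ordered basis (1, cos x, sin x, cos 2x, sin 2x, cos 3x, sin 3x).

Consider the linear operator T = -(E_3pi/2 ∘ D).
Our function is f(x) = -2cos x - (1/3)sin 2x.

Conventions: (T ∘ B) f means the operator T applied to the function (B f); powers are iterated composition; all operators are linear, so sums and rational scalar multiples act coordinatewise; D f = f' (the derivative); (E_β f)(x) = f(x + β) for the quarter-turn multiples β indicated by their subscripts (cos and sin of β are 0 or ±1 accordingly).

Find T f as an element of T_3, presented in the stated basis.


the image equals g(x) = 2cos x - (2/3)cos 2x

D f = 2sin x - (2/3)cos 2x
E_3pi/2 D f = -2cos x + (2/3)cos 2x
(-(E_3pi/2 ∘ D)) f = 2cos x - (2/3)cos 2x


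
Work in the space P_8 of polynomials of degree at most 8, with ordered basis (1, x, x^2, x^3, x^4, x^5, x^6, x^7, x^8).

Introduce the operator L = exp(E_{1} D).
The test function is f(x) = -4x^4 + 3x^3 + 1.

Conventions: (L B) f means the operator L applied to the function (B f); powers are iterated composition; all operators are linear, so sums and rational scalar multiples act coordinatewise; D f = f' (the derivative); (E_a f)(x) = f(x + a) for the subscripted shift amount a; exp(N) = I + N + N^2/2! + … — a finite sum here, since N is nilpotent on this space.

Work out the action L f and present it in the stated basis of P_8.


the result is g(x) = -4x^4 - 13x^3 - 63x^2 - 133x - 133

order-1 term: -16x^3 - 39x^2 - 30x - 7
order-2 term: -24x^2 - 87x - 78
order-3 term: -16x - 45
order-4 term: -4
the series for exp(E_{1} D) f terminates at order 4
exp(E_{1} D) f = -4x^4 - 13x^3 - 63x^2 - 133x - 133


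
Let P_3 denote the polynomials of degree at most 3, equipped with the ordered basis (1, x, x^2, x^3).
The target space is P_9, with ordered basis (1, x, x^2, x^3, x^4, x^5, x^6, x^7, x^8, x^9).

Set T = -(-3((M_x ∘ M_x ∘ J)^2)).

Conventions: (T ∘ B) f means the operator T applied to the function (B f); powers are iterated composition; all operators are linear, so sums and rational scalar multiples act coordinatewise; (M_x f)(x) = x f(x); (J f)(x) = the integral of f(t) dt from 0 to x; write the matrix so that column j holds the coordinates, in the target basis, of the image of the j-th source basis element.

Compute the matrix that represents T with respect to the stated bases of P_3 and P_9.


the matrix is [[0, 0, 0, 0]; [0, 0, 0, 0]; [0, 0, 0, 0]; [0, 0, 0, 0]; [0, 0, 0, 0]; [0, 0, 0, 0]; [3/4, 0, 0, 0]; [0, 3/10, 0, 0]; [0, 0, 1/6, 0]; [0, 0, 0, 3/28]] (rows listed top to bottom)

image of 1: (3/4)x^6
image of x: (3/10)x^7
image of x^2: (1/6)x^8
image of x^3: (3/28)x^9
each image's coordinates form column j of the matrix


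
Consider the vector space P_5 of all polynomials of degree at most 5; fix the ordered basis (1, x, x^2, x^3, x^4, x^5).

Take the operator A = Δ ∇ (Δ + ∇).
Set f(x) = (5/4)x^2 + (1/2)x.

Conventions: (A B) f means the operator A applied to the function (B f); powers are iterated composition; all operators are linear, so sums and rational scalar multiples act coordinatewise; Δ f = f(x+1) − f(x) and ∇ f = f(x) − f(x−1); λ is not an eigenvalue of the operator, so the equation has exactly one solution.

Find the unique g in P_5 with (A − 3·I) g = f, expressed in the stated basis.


write g with unknown coordinates in the stated basis and equate coefficients in (A − 3·I) g = f
solving from the highest basis element down gives g = -(5/12)x^2 - (1/6)x
check: A g = 0
so A g − 3·g = (5/4)x^2 + (1/2)x = f ✓

the result is g(x) = -(5/12)x^2 - (1/6)x


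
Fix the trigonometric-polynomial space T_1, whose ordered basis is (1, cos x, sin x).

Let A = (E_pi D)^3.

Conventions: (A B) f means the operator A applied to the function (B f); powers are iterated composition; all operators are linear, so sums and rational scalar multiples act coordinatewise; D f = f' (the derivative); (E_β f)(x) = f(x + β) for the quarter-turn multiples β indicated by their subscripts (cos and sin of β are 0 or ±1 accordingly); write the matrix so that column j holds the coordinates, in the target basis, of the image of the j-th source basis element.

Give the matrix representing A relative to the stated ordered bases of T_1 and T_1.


image of 1: 0
image of cos x: -sin x
image of sin x: cos x
each image's coordinates form column j of the matrix

the matrix is [[0, 0, 0]; [0, 0, 1]; [0, -1, 0]] (rows listed top to bottom)


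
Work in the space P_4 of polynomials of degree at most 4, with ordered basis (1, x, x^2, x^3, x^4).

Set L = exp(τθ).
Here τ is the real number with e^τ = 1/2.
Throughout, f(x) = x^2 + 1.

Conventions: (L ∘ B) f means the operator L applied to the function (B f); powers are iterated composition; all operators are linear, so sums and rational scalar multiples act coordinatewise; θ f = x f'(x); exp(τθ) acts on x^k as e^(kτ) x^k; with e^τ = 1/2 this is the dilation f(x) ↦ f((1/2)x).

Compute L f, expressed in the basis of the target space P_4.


the result is g(x) = (1/4)x^2 + 1

exp(τθ) x^k = e^(kτ) x^k; with e^τ = 1/2 this sends x^k to (1/2)^k x^k
x^2 ↦ 1/4 x^2
applying this coordinatewise to f: exp(τθ) f = (1/4)x^2 + 1


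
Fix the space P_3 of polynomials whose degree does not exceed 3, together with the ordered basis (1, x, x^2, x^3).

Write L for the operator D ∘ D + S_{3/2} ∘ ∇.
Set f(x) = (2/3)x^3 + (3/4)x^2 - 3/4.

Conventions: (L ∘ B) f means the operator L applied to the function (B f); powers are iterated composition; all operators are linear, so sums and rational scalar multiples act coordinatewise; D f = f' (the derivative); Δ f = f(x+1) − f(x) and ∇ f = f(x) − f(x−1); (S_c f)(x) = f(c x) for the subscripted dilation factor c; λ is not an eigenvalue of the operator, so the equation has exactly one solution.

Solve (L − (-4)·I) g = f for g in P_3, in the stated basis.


the result is g(x) = (1/6)x^3 - (3/32)x^2 + (1/128)x - 319/1536

write g with unknown coordinates in the stated basis and equate coefficients in (L − (-4)·I) g = f
solving from the highest basis element down gives g = (1/6)x^3 - (3/32)x^2 + (1/128)x - 319/1536
check: L g = (9/8)x^2 - (1/32)x + 31/384
so L g − (-4)·g = (2/3)x^3 + (3/4)x^2 - 3/4 = f ✓


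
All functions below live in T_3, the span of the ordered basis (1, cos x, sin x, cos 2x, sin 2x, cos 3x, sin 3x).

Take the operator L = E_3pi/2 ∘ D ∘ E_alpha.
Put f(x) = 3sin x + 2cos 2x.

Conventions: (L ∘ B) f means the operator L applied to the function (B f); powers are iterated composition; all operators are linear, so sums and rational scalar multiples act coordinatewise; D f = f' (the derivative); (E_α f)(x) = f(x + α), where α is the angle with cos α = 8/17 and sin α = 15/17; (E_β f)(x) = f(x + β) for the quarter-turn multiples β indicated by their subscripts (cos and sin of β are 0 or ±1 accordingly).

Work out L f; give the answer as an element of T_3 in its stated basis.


E_alpha f = (45/17)cos x + (24/17)sin x - (322/289)cos 2x - (480/289)sin 2x
D E_alpha f = (24/17)cos x - (45/17)sin x - (960/289)cos 2x + (644/289)sin 2x
E_3pi/2 D E_alpha f = (45/17)cos x + (24/17)sin x + (960/289)cos 2x - (644/289)sin 2x

the image equals g(x) = (45/17)cos x + (24/17)sin x + (960/289)cos 2x - (644/289)sin 2x


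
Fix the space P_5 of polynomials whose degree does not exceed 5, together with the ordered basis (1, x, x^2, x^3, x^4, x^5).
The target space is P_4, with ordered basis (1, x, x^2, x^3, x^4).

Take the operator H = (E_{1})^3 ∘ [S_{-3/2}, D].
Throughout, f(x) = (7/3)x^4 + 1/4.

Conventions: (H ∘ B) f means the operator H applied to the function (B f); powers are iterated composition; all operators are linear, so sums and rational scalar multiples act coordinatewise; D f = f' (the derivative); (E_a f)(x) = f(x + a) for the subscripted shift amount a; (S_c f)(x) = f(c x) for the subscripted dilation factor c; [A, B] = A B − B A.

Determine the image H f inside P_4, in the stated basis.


D f = (28/3)x^3
S_{-3/2} D f = -(63/2)x^3
S_{-3/2} f = (189/16)x^4 + 1/4
D S_{-3/2} f = (189/4)x^3
[S_{-3/2}, D] f = -(315/4)x^3
E_{1} [S_{-3/2}, D] f = -(315/4)x^3 - (945/4)x^2 - (945/4)x - 315/4
E_{1} E_{1} [S_{-3/2}, D] f = -(315/4)x^3 - (945/2)x^2 - 945x - 630
E_{1} E_{1} E_{1} [S_{-3/2}, D] f = -(315/4)x^3 - (2835/4)x^2 - (8505/4)x - 8505/4

g(x) = -(315/4)x^3 - (2835/4)x^2 - (8505/4)x - 8505/4


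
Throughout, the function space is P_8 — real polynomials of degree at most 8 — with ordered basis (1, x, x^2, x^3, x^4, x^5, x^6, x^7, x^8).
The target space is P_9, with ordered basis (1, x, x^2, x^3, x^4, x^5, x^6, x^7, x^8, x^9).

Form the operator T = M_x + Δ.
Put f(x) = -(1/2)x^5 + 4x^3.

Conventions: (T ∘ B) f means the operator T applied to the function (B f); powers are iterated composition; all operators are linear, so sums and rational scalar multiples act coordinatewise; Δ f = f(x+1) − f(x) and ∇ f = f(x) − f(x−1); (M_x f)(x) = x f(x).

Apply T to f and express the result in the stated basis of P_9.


the image equals g(x) = -(1/2)x^6 + (3/2)x^4 - 5x^3 + 7x^2 + (19/2)x + 7/2

M_x f = -(1/2)x^6 + 4x^4
Δ f = -(5/2)x^4 - 5x^3 + 7x^2 + (19/2)x + 7/2
(M_x + Δ) f = -(1/2)x^6 + (3/2)x^4 - 5x^3 + 7x^2 + (19/2)x + 7/2


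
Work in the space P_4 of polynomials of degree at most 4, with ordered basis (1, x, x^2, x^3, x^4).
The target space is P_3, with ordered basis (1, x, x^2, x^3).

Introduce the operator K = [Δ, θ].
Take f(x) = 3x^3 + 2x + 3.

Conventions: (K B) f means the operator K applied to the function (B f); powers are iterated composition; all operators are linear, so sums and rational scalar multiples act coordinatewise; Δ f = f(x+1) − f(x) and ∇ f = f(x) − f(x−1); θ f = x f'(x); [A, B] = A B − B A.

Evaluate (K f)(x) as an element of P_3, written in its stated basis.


the result is g(x) = 9x^2 + 18x + 11

θ f = 9x^3 + 2x
Δ θ f = 27x^2 + 27x + 11
Δ f = 9x^2 + 9x + 5
θ Δ f = 18x^2 + 9x
[Δ, θ] f = 9x^2 + 18x + 11


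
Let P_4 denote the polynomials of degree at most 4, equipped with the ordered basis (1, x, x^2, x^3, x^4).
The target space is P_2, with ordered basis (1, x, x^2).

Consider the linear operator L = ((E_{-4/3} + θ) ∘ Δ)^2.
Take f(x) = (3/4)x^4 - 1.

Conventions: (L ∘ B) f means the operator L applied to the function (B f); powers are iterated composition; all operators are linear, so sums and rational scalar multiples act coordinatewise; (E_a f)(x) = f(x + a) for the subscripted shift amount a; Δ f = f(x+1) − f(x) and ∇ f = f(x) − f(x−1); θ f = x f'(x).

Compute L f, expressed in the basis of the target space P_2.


the image equals g(x) = 108x^2 - 18x + 71/2

Δ f = 3x^3 + (9/2)x^2 + 3x + 3/4
E_{-4/3} Δ f = 3x^3 - (15/2)x^2 + 7x - 85/36
θ Δ f = 9x^3 + 9x^2 + 3x
(E_{-4/3} + θ) Δ f = 12x^3 + (3/2)x^2 + 10x - 85/36
Δ ((E_{-4/3} + θ) ∘ Δ) f = 36x^2 + 39x + 47/2
E_{-4/3} Δ ((E_{-4/3} + θ) ∘ Δ) f = 36x^2 - 57x + 71/2
θ Δ ((E_{-4/3} + θ) ∘ Δ) f = 72x^2 + 39x
(E_{-4/3} + θ) Δ ((E_{-4/3} + θ) ∘ Δ) f = 108x^2 - 18x + 71/2


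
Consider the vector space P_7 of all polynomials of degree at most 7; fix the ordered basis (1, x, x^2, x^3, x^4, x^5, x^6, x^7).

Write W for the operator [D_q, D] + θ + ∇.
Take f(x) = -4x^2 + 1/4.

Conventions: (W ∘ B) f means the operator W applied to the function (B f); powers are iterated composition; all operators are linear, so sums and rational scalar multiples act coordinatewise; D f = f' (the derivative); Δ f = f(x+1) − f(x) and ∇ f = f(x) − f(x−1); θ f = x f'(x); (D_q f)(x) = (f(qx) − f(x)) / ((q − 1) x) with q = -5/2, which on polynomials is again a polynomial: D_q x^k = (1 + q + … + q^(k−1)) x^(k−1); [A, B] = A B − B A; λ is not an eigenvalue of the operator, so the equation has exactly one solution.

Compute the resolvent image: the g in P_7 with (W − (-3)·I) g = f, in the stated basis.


g(x) = -(4/5)x^2 + (2/5)x + 37/60

write g with unknown coordinates in the stated basis and equate coefficients in (W − (-3)·I) g = f
solving from the highest basis element down gives g = -(4/5)x^2 + (2/5)x + 37/60
check: W g = -(8/5)x^2 - (6/5)x - 8/5
so W g − (-3)·g = -4x^2 + 1/4 = f ✓


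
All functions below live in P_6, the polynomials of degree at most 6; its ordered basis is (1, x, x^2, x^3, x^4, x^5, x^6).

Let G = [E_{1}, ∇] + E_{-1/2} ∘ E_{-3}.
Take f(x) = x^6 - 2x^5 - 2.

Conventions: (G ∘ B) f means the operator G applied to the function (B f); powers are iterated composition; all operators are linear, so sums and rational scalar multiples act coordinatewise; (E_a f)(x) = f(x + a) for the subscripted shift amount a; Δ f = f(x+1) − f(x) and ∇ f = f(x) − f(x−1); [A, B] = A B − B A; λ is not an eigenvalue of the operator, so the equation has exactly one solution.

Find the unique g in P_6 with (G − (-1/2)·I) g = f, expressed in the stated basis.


write g with unknown coordinates in the stated basis and equate coefficients in (G − (-1/2)·I) g = f
solving from the highest basis element down gives g = (2/3)x^6 + 8x^5 + (35/3)x^4 - (490/3)x^3 - (1715/4)x^2 + (26411/36)x + 587669/432
check: G g = (2/3)x^6 - 6x^5 - (35/6)x^4 + (245/3)x^3 + (1715/8)x^2 - (26411/72)x - 589397/864
so G g − (-1/2)·g = x^6 - 2x^5 - 2 = f ✓

the result is g(x) = (2/3)x^6 + 8x^5 + (35/3)x^4 - (490/3)x^3 - (1715/4)x^2 + (26411/36)x + 587669/432


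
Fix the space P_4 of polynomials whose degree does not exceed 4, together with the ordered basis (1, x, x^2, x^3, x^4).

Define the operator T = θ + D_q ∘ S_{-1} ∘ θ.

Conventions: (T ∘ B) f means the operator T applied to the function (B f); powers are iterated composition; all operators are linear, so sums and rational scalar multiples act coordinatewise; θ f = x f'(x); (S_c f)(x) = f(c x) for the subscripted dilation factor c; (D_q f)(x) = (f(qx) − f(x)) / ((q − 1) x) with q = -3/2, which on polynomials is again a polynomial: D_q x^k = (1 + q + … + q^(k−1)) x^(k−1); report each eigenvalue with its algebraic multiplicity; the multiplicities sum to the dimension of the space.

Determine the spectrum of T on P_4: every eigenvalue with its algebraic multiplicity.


image of 1: 0
image of x: x - 1
image of x^2: 2x^2 - x
image of x^3: 3x^3 - (21/4)x^2
image of x^4: 4x^4 - (13/2)x^3
the matrix is upper triangular; its diagonal is (0, 1, 2, 3, 4)
for a triangular matrix the eigenvalues are the diagonal entries, with algebraic multiplicity their repetition count

λ = 0 (multiplicity 1), λ = 1 (multiplicity 1), λ = 2 (multiplicity 1), λ = 3 (multiplicity 1), λ = 4 (multiplicity 1)


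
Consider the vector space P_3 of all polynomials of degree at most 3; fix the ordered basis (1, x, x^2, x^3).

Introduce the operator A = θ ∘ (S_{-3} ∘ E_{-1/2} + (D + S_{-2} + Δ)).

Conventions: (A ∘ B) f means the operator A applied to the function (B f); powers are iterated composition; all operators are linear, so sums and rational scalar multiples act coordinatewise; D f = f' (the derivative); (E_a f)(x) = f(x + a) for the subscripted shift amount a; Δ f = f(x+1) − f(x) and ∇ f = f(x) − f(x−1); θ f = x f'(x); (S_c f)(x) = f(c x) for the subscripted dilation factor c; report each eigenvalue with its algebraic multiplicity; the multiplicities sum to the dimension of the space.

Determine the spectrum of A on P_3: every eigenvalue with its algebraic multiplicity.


image of 1: 0
image of x: -5x
image of x^2: 26x^2 + 7x
image of x^3: -105x^3 - 15x^2 + (3/4)x
the matrix is upper triangular; its diagonal is (0, -5, 26, -105)
for a triangular matrix the eigenvalues are the diagonal entries, with algebraic multiplicity their repetition count

λ = -105 (multiplicity 1), λ = -5 (multiplicity 1), λ = 0 (multiplicity 1), λ = 26 (multiplicity 1)


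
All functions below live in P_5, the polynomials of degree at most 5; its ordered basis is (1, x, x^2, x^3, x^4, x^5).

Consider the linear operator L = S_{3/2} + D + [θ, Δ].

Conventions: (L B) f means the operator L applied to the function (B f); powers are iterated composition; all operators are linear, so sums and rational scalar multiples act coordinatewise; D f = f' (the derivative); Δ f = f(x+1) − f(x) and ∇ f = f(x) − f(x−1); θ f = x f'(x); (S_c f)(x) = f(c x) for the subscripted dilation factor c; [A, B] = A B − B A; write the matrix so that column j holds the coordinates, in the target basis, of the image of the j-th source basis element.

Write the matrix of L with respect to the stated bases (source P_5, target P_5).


the matrix is [[1, 0, -2, -3, -4, -5]; [0, 3/2, 0, -6, -12, -20]; [0, 0, 9/4, 0, -12, -30]; [0, 0, 0, 27/8, 0, -20]; [0, 0, 0, 0, 81/16, 0]; [0, 0, 0, 0, 0, 243/32]] (rows listed top to bottom)

image of 1: 1
image of x: (3/2)x
image of x^2: (9/4)x^2 - 2
image of x^3: (27/8)x^3 - 6x - 3
image of x^4: (81/16)x^4 - 12x^2 - 12x - 4
image of x^5: (243/32)x^5 - 20x^3 - 30x^2 - 20x - 5
each image's coordinates form column j of the matrix


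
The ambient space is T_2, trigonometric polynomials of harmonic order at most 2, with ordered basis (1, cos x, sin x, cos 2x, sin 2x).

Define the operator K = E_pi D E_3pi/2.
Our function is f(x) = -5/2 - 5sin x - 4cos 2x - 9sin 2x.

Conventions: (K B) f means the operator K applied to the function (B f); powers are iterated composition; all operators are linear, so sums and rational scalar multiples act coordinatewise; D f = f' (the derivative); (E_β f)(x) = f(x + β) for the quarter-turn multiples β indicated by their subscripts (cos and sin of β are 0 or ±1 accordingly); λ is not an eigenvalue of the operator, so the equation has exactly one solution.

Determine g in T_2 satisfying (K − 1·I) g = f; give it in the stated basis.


the result is g(x) = 5/2 + (5/2)sin x - (14/5)cos 2x + (17/5)sin 2x

write g with unknown coordinates in the stated basis and equate coefficients in (K − 1·I) g = f
solving from the highest basis element down gives g = 5/2 + (5/2)sin x - (14/5)cos 2x + (17/5)sin 2x
check: K g = -(5/2)sin x - (34/5)cos 2x - (28/5)sin 2x
so K g − 1·g = -5/2 - 5sin x - 4cos 2x - 9sin 2x = f ✓


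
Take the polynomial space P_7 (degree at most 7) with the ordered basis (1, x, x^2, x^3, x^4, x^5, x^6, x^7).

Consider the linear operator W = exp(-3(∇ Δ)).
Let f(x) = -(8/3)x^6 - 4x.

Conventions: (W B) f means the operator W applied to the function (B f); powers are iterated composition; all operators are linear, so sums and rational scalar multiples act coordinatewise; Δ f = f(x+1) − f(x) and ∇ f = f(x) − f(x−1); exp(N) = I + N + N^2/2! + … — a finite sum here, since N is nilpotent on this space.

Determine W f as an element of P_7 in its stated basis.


the image equals g(x) = -(8/3)x^6 + 240x^4 - 4080x^2 - 4x + 7216

order-1 term: 240x^4 + 240x^2 + 16
order-2 term: -4320x^2 - 1440
order-3 term: 8640
the series for exp(-3(∇ Δ)) f terminates at order 3
exp(-3(∇ Δ)) f = -(8/3)x^6 + 240x^4 - 4080x^2 - 4x + 7216


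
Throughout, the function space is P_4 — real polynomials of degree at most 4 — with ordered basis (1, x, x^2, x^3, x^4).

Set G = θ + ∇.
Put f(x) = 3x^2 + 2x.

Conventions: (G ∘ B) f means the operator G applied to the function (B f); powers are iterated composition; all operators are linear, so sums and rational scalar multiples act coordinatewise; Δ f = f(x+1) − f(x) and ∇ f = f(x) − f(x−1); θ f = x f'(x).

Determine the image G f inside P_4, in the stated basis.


g(x) = 6x^2 + 8x - 1

θ f = 6x^2 + 2x
∇ f = 6x - 1
(θ + ∇) f = 6x^2 + 8x - 1


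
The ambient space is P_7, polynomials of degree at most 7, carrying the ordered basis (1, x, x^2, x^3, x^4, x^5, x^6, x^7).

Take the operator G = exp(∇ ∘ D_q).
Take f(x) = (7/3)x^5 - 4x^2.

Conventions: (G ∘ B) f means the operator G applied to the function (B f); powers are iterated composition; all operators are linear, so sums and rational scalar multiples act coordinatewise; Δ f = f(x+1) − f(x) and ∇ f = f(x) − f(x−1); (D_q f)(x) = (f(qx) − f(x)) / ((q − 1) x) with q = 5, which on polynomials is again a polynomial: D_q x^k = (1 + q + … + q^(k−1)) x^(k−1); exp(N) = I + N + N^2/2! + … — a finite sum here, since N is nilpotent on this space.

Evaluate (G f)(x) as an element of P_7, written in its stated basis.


order-1 term: (21868/3)x^3 - 10934x^2 + (21868/3)x - 5539/3
order-2 term: (677908/3)x - 437360/3
the series for exp(∇ ∘ D_q) f terminates at order 2
exp(∇ ∘ D_q) f = (7/3)x^5 + (21868/3)x^3 - 10938x^2 + (699776/3)x - 147633

the image equals g(x) = (7/3)x^5 + (21868/3)x^3 - 10938x^2 + (699776/3)x - 147633


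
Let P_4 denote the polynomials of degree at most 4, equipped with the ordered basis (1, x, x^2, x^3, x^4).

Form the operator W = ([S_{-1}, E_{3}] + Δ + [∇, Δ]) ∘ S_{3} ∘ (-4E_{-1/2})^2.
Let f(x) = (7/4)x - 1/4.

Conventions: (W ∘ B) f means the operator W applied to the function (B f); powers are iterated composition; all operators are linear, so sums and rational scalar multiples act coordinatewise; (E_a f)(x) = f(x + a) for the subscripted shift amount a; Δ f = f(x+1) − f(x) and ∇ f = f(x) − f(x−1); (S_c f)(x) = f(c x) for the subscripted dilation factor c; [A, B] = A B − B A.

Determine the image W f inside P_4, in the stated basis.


E_{-1/2} f = (7/4)x - 9/8
(-4E_{-1/2}) f = -7x + 9/2
E_{-1/2} (-4E_{-1/2}) f = -7x + 8
(-4E_{-1/2}) (-4E_{-1/2}) f = 28x - 32
S_{3} (-4E_{-1/2})^2 f = 84x - 32
E_{3} S_{3} (-4E_{-1/2})^2 f = 84x + 220
S_{-1} E_{3} S_{3} (-4E_{-1/2})^2 f = -84x + 220
S_{-1} S_{3} (-4E_{-1/2})^2 f = -84x - 32
E_{3} S_{-1} S_{3} (-4E_{-1/2})^2 f = -84x - 284
[S_{-1}, E_{3}] S_{3} (-4E_{-1/2})^2 f = 504
Δ S_{3} (-4E_{-1/2})^2 f = 84
Δ S_{3} (-4E_{-1/2})^2 f = 84
∇ Δ S_{3} (-4E_{-1/2})^2 f = 0
∇ S_{3} (-4E_{-1/2})^2 f = 84
Δ ∇ S_{3} (-4E_{-1/2})^2 f = 0
[∇, Δ] S_{3} (-4E_{-1/2})^2 f = 0
([S_{-1}, E_{3}] + Δ + [∇, Δ]) S_{3} (-4E_{-1/2})^2 f = 588

the result is g(x) = 588


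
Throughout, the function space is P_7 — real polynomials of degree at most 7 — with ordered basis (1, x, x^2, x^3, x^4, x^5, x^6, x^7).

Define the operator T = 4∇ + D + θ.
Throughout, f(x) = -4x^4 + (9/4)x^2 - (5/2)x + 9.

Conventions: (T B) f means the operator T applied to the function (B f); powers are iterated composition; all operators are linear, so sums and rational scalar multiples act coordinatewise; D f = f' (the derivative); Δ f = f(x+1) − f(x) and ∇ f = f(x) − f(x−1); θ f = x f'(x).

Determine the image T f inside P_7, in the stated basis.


∇ f = -16x^3 + 24x^2 - (23/2)x - 3/4
(4∇) f = -64x^3 + 96x^2 - 46x - 3
D f = -16x^3 + (9/2)x - 5/2
θ f = -16x^4 + (9/2)x^2 - (5/2)x
(4∇ + D + θ) f = -16x^4 - 80x^3 + (201/2)x^2 - 44x - 11/2

g(x) = -16x^4 - 80x^3 + (201/2)x^2 - 44x - 11/2


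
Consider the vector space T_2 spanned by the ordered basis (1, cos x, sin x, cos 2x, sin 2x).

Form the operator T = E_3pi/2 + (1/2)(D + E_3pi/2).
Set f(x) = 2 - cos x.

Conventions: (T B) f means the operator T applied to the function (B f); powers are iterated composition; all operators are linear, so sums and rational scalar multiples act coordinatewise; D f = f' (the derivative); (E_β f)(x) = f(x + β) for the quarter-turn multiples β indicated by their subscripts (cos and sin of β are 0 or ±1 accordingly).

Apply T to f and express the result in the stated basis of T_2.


E_3pi/2 f = 2 - sin x
D f = sin x
E_3pi/2 f = 2 - sin x
(D + E_3pi/2) f = 2
((1/2)(D + E_3pi/2)) f = 1
(E_3pi/2 + (1/2)(D + E_3pi/2)) f = 3 - sin x

the image equals g(x) = 3 - sin x


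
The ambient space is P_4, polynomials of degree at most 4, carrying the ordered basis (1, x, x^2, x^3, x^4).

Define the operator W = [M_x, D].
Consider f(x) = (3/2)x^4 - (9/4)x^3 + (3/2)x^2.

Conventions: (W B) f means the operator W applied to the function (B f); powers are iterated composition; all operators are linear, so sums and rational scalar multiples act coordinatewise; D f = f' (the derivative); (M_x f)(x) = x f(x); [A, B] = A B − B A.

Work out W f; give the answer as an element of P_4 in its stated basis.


D f = 6x^3 - (27/4)x^2 + 3x
M_x D f = 6x^4 - (27/4)x^3 + 3x^2
M_x f = (3/2)x^5 - (9/4)x^4 + (3/2)x^3
D M_x f = (15/2)x^4 - 9x^3 + (9/2)x^2
[M_x, D] f = -(3/2)x^4 + (9/4)x^3 - (3/2)x^2

the image equals g(x) = -(3/2)x^4 + (9/4)x^3 - (3/2)x^2


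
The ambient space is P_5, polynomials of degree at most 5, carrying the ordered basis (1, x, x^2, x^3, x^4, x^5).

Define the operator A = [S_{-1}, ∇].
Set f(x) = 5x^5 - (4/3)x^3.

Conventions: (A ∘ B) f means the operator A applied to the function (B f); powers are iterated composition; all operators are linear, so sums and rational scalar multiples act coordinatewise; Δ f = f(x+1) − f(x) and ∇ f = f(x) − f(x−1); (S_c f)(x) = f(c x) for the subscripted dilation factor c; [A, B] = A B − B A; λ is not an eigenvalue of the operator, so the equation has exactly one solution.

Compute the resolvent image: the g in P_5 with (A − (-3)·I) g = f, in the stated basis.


write g with unknown coordinates in the stated basis and equate coefficients in (A − (-3)·I) g = f
solving from the highest basis element down gives g = (5/3)x^5 - (50/9)x^4 - (412/27)x^3 + (524/27)x^2 + (896/81)x + 410/243
check: A g = (50/3)x^4 + (400/9)x^3 - (524/9)x^2 - (896/27)x - 410/81
so A g − (-3)·g = 5x^5 - (4/3)x^3 = f ✓

the image equals g(x) = (5/3)x^5 - (50/9)x^4 - (412/27)x^3 + (524/27)x^2 + (896/81)x + 410/243


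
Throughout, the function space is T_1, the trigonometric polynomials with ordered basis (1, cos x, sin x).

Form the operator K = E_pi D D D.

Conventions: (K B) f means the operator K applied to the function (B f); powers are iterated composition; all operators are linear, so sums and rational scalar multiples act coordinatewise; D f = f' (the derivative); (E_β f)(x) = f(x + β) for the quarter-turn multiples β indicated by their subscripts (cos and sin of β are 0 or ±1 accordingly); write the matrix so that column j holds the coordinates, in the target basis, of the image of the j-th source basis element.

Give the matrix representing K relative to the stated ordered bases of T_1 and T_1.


the matrix is [[0, 0, 0]; [0, 0, 1]; [0, -1, 0]] (rows listed top to bottom)

image of 1: 0
image of cos x: -sin x
image of sin x: cos x
each image's coordinates form column j of the matrix
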